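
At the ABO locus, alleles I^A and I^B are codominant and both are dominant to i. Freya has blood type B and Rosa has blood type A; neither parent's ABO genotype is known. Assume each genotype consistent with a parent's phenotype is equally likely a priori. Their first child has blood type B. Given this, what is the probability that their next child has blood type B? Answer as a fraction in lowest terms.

5/12

Possible genotypes: Freya ∈ {I^B I^B, I^B i}; Rosa ∈ {I^A I^A, I^A i}.
Weight each parental genotype pair by prior × P(type-B child):
  I^B I^B × I^A i: posterior weight 2/3; P(next child type B) = 1/2.
  I^B i × I^A i: posterior weight 1/3; P(next child type B) = 1/4.
Weighted sum = 5/12.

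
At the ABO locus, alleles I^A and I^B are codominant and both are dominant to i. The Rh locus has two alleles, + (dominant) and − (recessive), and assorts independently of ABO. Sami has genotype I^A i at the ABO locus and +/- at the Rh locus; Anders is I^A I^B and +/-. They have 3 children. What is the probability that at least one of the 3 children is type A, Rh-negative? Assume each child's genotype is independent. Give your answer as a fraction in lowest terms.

ABO cross I^A i × I^A I^B → 1/2 A, 1/4 B, 1/4 AB.
Rh cross +/- × +/- → 3/4 Rh+, 1/4 Rh-; so P(type A, Rh-negative) = 1/2 × 1/4 = 1/8 per child.
P(none) = (7/8)^3 = 343/512; P(at least one) = 1 − 343/512 = 169/512.

169/512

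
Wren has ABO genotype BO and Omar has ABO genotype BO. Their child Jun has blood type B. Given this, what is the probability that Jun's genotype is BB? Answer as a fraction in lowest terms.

1/3

Cross BO × BO → 1/4 BB, 1/2 BO, 1/4 OO.
Type-B genotypes among offspring: BB (1/4), BO (1/2); total 3/4.
P(BB | type B) = (1/4) / (3/4) = 1/3.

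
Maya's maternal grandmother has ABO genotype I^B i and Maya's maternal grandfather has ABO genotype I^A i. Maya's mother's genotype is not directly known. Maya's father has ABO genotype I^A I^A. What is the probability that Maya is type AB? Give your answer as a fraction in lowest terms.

Maya's mother's ABO genotype from I^B i × I^A i: 1/4 I^A I^B, 1/4 I^A i, 1/4 I^B i, 1/4 i i.
Crossing each possibility with the father I^A I^A and summing P(type AB): 1/4·1/2 + 1/4·0 + 1/4·1/2 + 1/4·0 = 1/4.

1/4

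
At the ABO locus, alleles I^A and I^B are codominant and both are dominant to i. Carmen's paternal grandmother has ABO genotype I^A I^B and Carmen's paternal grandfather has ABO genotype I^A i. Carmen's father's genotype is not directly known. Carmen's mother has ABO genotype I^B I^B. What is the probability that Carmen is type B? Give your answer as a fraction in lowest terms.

Carmen's father's ABO genotype from I^A I^B × I^A i: 1/4 I^A I^A, 1/4 I^A I^B, 1/4 I^A i, 1/4 I^B i.
Crossing each possibility with the mother I^B I^B and summing P(type B): 1/4·0 + 1/4·1/2 + 1/4·1/2 + 1/4·1 = 1/2.

1/2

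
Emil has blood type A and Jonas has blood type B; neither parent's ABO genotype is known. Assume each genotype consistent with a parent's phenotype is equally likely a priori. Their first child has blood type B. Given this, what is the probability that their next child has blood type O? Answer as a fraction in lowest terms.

1/12

Possible genotypes: Emil ∈ {I^A I^A, I^A i}; Jonas ∈ {I^B I^B, I^B i}.
Weight each parental genotype pair by prior × P(type-B child):
  I^A i × I^B I^B: posterior weight 2/3; P(next child type O) = 0.
  I^A i × I^B i: posterior weight 1/3; P(next child type O) = 1/4.
Weighted sum = 1/12.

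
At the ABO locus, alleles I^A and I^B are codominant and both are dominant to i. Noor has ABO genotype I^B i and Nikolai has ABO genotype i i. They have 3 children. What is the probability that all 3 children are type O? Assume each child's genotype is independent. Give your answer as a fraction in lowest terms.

1/8

ABO cross I^B i × i i → 1/2 O, 1/2 B.
So P(type O) = 1/2 per child.
All 3 independent: (1/2)^3 = 1/8.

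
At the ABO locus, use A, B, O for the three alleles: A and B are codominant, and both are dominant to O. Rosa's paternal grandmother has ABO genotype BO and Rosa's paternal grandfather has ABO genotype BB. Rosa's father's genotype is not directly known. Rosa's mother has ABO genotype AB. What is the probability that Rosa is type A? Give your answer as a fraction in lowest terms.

1/8

Rosa's father's ABO genotype from BO × BB: 1/2 BB, 1/2 BO.
Crossing each possibility with the mother AB and summing P(type A): 1/2·0 + 1/2·1/4 = 1/8.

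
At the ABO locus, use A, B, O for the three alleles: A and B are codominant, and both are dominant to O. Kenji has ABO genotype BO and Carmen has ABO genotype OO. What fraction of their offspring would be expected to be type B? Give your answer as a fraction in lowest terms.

1/2

ABO cross BO × OO → offspring phenotypes: 1/2 O, 1/2 B.
So P(type B) = 1/2.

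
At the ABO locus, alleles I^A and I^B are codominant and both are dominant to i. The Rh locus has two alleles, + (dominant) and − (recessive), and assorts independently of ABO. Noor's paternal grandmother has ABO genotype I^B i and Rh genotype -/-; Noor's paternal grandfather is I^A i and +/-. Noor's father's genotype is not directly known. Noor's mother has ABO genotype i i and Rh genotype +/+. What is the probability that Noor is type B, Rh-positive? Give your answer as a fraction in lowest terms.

1/4

Noor's father's ABO genotype from I^B i × I^A i: 1/4 I^A I^B, 1/4 I^A i, 1/4 I^B i, 1/4 i i.
Crossing each possibility with the mother i i and summing P(type B): 1/4·1/2 + 1/4·0 + 1/4·1/2 + 1/4·0 = 1/4.
Similarly for Rh via the father's Rh distribution: P(Rh+) = 1.
Independent loci: 1/4 × 1 = 1/4.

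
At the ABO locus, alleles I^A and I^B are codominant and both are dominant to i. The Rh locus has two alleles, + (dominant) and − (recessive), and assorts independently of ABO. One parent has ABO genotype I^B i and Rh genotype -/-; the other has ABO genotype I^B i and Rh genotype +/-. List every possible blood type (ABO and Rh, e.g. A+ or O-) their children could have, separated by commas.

Gametes from I^B i × I^B i give offspring ABO genotypes I^B I^B, I^B i, i i, i.e. phenotypes O, B.
Rh cross -/- × +/- → phenotypes Rh+, Rh-.
Combining independently: O+, O-, B+, B-.

O+, O-, B+, B-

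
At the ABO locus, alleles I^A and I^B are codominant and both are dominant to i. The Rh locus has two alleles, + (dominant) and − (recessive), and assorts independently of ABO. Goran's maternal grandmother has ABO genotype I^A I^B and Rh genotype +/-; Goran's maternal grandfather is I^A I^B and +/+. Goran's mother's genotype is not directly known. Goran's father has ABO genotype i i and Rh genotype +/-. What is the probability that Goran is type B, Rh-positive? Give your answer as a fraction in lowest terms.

Goran's mother's ABO genotype from I^A I^B × I^A I^B: 1/4 I^A I^A, 1/2 I^A I^B, 1/4 I^B I^B.
Crossing each possibility with the father i i and summing P(type B): 1/4·0 + 1/2·1/2 + 1/4·1 = 1/2.
Similarly for Rh via the mother's Rh distribution: P(Rh+) = 7/8.
Independent loci: 1/2 × 7/8 = 7/16.

7/16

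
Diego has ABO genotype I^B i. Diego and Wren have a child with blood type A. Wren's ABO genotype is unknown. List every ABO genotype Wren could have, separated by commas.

For each candidate genotype of Wren, check whether crossing it with I^B i can produce every observed child phenotype.
  I^A I^A → possible child types {A, AB} ✓
  I^A I^B → possible child types {A, B, AB} ✓
  I^A i → possible child types {O, A, B, AB} ✓
  I^B I^B → possible child types {B} ✗
  I^B i → possible child types {O, B} ✗
  i i → possible child types {O, B} ✗

I^A I^A, I^A I^B, I^A i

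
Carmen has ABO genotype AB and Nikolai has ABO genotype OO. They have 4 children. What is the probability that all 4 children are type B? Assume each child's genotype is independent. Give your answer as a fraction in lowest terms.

ABO cross AB × OO → 1/2 A, 1/2 B.
So P(type B) = 1/2 per child.
All 4 independent: (1/2)^4 = 1/16.

1/16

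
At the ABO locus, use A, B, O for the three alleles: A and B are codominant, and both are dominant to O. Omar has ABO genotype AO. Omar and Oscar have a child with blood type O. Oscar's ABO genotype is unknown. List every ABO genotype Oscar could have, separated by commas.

AO, BO, OO

For each candidate genotype of Oscar, check whether crossing it with AO can produce every observed child phenotype.
  AA → possible child types {A} ✗
  AB → possible child types {A, B, AB} ✗
  AO → possible child types {O, A} ✓
  BB → possible child types {B, AB} ✗
  BO → possible child types {O, A, B, AB} ✓
  OO → possible child types {O, A} ✓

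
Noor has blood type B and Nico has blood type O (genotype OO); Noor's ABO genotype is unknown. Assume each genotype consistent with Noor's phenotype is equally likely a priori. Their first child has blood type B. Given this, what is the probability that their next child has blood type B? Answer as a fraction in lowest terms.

5/6

Possible genotypes: Noor ∈ {BB, BO}; Nico ∈ {OO}.
Weight each parental genotype pair by prior × P(type-B child):
  BB × OO: posterior weight 2/3; P(next child type B) = 1.
  BO × OO: posterior weight 1/3; P(next child type B) = 1/2.
Weighted sum = 5/6.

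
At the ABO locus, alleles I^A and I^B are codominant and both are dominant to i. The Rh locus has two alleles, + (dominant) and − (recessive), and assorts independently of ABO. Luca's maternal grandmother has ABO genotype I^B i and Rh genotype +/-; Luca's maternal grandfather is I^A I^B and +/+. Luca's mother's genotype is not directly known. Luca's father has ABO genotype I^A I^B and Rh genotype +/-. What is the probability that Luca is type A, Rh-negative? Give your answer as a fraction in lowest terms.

1/32

Luca's mother's ABO genotype from I^B i × I^A I^B: 1/4 I^A I^B, 1/4 I^A i, 1/4 I^B I^B, 1/4 I^B i.
Crossing each possibility with the father I^A I^B and summing P(type A): 1/4·1/4 + 1/4·1/2 + 1/4·0 + 1/4·1/4 = 1/4.
Similarly for Rh via the mother's Rh distribution: P(Rh-) = 1/8.
Independent loci: 1/4 × 1/8 = 1/32.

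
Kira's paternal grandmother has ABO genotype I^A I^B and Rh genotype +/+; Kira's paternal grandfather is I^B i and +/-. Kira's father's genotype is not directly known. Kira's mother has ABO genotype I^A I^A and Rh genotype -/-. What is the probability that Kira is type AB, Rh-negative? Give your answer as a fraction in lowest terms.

Kira's father's ABO genotype from I^A I^B × I^B i: 1/4 I^A I^B, 1/4 I^A i, 1/4 I^B I^B, 1/4 I^B i.
Crossing each possibility with the mother I^A I^A and summing P(type AB): 1/4·1/2 + 1/4·0 + 1/4·1 + 1/4·1/2 = 1/2.
Similarly for Rh via the father's Rh distribution: P(Rh-) = 1/4.
Independent loci: 1/2 × 1/4 = 1/8.

1/8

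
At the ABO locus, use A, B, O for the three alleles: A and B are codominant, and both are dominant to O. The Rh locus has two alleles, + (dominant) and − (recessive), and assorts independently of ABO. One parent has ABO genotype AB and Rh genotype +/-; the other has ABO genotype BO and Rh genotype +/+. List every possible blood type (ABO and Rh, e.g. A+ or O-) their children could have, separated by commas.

Gametes from AB × BO give offspring ABO genotypes AB, AO, BB, BO, i.e. phenotypes A, B, AB.
Rh cross +/- × +/+ → phenotypes Rh+.
Combining independently: A+, B+, AB+.

A+, B+, AB+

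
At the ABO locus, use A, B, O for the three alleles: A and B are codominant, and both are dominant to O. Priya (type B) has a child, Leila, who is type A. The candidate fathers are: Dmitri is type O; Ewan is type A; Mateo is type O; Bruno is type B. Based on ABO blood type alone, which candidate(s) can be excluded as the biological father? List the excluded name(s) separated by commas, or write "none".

Dmitri, Mateo, Bruno

A candidate is excluded only if no genotype consistent with his phenotype could produce a type A child with a type B mother.
Dmitri (type O): no genotype consistent with that phenotype can produce a type-A child with a type-B mother.
Mateo (type O): no genotype consistent with that phenotype can produce a type-A child with a type-B mother.
Bruno (type B): no genotype consistent with that phenotype can produce a type-A child with a type-B mother.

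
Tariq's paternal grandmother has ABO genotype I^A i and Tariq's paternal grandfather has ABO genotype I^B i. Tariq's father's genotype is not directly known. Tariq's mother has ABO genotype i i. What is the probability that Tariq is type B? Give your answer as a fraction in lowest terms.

Tariq's father's ABO genotype from I^A i × I^B i: 1/4 I^A I^B, 1/4 I^A i, 1/4 I^B i, 1/4 i i.
Crossing each possibility with the mother i i and summing P(type B): 1/4·1/2 + 1/4·0 + 1/4·1/2 + 1/4·0 = 1/4.

1/4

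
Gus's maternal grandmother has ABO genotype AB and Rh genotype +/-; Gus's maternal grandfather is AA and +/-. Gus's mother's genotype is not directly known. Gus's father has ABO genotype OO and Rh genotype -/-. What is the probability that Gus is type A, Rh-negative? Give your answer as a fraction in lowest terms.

Gus's mother's ABO genotype from AB × AA: 1/2 AA, 1/2 AB.
Crossing each possibility with the father OO and summing P(type A): 1/2·1 + 1/2·1/2 = 3/4.
Similarly for Rh via the mother's Rh distribution: P(Rh-) = 1/2.
Independent loci: 3/4 × 1/2 = 3/8.

3/8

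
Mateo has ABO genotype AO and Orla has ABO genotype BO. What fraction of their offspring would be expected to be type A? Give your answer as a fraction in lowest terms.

ABO cross AO × BO → offspring phenotypes: 1/4 O, 1/4 A, 1/4 B, 1/4 AB.
So P(type A) = 1/4.

1/4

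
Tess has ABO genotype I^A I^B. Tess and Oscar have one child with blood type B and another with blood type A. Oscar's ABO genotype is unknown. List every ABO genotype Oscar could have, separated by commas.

For each candidate genotype of Oscar, check whether crossing it with I^A I^B can produce every observed child phenotype.
  I^A I^A → possible child types {A, AB} ✗
  I^A I^B → possible child types {A, B, AB} ✓
  I^A i → possible child types {A, B, AB} ✓
  I^B I^B → possible child types {B, AB} ✗
  I^B i → possible child types {A, B, AB} ✓
  i i → possible child types {A, B} ✓

I^A I^B, I^A i, I^B i, i i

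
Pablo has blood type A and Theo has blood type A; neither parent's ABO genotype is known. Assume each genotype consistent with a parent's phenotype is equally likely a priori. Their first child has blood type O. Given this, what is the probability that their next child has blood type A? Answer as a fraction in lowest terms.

Possible genotypes: Pablo ∈ {AA, AO}; Theo ∈ {AA, AO}.
Weight each parental genotype pair by prior × P(type-O child):
  AO × AO: posterior weight 1; P(next child type A) = 3/4.
Weighted sum = 3/4.

3/4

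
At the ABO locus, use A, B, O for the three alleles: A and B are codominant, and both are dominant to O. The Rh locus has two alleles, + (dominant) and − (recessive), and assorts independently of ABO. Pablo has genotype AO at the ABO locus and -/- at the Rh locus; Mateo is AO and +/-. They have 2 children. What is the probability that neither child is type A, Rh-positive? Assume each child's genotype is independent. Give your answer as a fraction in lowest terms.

25/64

ABO cross AO × AO → 1/4 O, 3/4 A.
Rh cross -/- × +/- → 1/2 Rh+, 1/2 Rh-; so P(type A, Rh-positive) = 3/4 × 1/2 = 3/8 per child.
P(not type A, Rh-positive) = 5/8 for one child; (5/8)^2 = 25/64.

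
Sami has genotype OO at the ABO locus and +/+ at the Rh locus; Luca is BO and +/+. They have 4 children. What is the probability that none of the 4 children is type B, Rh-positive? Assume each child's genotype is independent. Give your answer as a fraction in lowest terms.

1/16

ABO cross OO × BO → 1/2 O, 1/2 B.
Rh cross +/+ × +/+ → 1 Rh+; so P(type B, Rh-positive) = 1/2 × 1 = 1/2 per child.
P(not type B, Rh-positive) = 1/2 for one child; (1/2)^4 = 1/16.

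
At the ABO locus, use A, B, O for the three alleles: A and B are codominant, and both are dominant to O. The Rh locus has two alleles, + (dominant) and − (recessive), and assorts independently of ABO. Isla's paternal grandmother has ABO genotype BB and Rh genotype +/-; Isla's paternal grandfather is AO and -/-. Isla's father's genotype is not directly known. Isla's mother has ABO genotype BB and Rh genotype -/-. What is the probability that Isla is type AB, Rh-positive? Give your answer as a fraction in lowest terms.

Isla's father's ABO genotype from BB × AO: 1/2 AB, 1/2 BO.
Crossing each possibility with the mother BB and summing P(type AB): 1/2·1/2 + 1/2·0 = 1/4.
Similarly for Rh via the father's Rh distribution: P(Rh+) = 1/4.
Independent loci: 1/4 × 1/4 = 1/16.

1/16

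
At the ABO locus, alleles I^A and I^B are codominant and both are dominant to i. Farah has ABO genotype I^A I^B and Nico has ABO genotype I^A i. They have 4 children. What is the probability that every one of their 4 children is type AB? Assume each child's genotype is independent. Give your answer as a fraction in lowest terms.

ABO cross I^A I^B × I^A i → 1/2 A, 1/4 B, 1/4 AB.
So P(type AB) = 1/4 per child.
All 4 independent: (1/4)^4 = 1/256.

1/256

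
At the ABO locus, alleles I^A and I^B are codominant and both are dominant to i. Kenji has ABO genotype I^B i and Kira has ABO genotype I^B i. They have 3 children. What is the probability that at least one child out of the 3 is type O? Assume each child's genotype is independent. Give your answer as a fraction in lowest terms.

ABO cross I^B i × I^B i → 1/4 O, 3/4 B.
So P(type O) = 1/4 per child.
P(none) = (3/4)^3 = 27/64; P(at least one) = 1 − 27/64 = 37/64.

37/64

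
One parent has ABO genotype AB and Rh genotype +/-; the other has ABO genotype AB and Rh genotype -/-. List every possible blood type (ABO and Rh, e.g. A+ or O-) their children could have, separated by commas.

Gametes from AB × AB give offspring ABO genotypes AA, AB, BB, i.e. phenotypes A, B, AB.
Rh cross +/- × -/- → phenotypes Rh+, Rh-.
Combining independently: A+, A-, B+, B-, AB+, AB-.

A+, A-, B+, B-, AB+, AB-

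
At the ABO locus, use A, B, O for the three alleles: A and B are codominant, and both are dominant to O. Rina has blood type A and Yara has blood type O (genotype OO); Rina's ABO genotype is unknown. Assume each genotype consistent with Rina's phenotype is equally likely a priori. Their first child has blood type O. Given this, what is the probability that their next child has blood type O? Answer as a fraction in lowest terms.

Possible genotypes: Rina ∈ {AA, AO}; Yara ∈ {OO}.
Weight each parental genotype pair by prior × P(type-O child):
  AO × OO: posterior weight 1; P(next child type O) = 1/2.
Weighted sum = 1/2.

1/2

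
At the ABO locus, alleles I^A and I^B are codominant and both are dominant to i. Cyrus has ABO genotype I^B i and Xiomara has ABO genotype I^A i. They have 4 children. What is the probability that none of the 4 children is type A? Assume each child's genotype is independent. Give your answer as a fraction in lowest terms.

ABO cross I^B i × I^A i → 1/4 O, 1/4 A, 1/4 B, 1/4 AB.
So P(type A) = 1/4 per child.
P(not type A) = 3/4 for one child; (3/4)^4 = 81/256.

81/256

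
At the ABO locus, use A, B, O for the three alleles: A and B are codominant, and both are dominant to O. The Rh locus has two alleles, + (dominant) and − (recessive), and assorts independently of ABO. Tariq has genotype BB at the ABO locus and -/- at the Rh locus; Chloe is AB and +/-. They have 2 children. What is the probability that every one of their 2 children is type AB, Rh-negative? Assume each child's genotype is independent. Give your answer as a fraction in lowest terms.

1/16

ABO cross BB × AB → 1/2 B, 1/2 AB.
Rh cross -/- × +/- → 1/2 Rh+, 1/2 Rh-; so P(type AB, Rh-negative) = 1/2 × 1/2 = 1/4 per child.
All 2 independent: (1/4)^2 = 1/16.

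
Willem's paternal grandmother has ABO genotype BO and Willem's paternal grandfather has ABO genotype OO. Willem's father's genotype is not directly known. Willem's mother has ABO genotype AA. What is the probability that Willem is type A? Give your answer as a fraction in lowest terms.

3/4

Willem's father's ABO genotype from BO × OO: 1/2 BO, 1/2 OO.
Crossing each possibility with the mother AA and summing P(type A): 1/2·1/2 + 1/2·1 = 3/4.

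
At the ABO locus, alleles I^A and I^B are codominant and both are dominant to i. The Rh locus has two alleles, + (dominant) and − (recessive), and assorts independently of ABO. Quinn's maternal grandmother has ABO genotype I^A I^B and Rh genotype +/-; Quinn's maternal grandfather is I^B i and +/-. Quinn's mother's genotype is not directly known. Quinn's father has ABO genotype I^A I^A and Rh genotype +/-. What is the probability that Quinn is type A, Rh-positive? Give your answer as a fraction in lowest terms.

Quinn's mother's ABO genotype from I^A I^B × I^B i: 1/4 I^A I^B, 1/4 I^A i, 1/4 I^B I^B, 1/4 I^B i.
Crossing each possibility with the father I^A I^A and summing P(type A): 1/4·1/2 + 1/4·1 + 1/4·0 + 1/4·1/2 = 1/2.
Similarly for Rh via the mother's Rh distribution: P(Rh+) = 3/4.
Independent loci: 1/2 × 3/4 = 3/8.

3/8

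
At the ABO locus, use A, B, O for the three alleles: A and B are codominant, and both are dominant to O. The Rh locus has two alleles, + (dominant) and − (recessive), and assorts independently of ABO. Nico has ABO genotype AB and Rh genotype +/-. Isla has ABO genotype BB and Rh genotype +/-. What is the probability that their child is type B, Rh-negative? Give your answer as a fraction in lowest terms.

ABO cross AB × BB → offspring phenotypes: 1/2 B, 1/2 AB.
Rh cross +/- × +/- → 3/4 Rh+, 1/4 Rh-.
Independent loci: P(type B, Rh-negative) = 1/2 × 1/4 = 1/8.

1/8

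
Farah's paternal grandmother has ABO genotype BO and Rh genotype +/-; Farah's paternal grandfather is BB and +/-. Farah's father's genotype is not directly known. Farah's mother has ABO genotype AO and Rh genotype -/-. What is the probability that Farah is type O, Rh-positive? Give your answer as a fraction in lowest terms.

1/16

Farah's father's ABO genotype from BO × BB: 1/2 BB, 1/2 BO.
Crossing each possibility with the mother AO and summing P(type O): 1/2·0 + 1/2·1/4 = 1/8.
Similarly for Rh via the father's Rh distribution: P(Rh+) = 1/2.
Independent loci: 1/8 × 1/2 = 1/16.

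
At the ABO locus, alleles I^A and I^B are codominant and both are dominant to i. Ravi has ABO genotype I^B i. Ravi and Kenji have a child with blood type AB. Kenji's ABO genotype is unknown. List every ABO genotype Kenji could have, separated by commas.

For each candidate genotype of Kenji, check whether crossing it with I^B i can produce every observed child phenotype.
  I^A I^A → possible child types {A, AB} ✓
  I^A I^B → possible child types {A, B, AB} ✓
  I^A i → possible child types {O, A, B, AB} ✓
  I^B I^B → possible child types {B} ✗
  I^B i → possible child types {O, B} ✗
  i i → possible child types {O, B} ✗

I^A I^A, I^A I^B, I^A i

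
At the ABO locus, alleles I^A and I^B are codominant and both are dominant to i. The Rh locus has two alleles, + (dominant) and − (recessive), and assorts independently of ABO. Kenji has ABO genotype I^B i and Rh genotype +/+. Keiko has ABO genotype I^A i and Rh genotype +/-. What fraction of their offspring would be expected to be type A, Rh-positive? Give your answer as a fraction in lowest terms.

ABO cross I^B i × I^A i → offspring phenotypes: 1/4 O, 1/4 A, 1/4 B, 1/4 AB.
Rh cross +/+ × +/- → 1 Rh+.
Independent loci: P(type A, Rh-positive) = 1/4 × 1 = 1/4.

1/4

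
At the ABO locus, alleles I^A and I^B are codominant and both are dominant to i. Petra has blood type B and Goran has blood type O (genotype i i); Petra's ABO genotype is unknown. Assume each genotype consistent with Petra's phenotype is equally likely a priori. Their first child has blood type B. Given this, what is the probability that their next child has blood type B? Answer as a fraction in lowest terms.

5/6

Possible genotypes: Petra ∈ {I^B I^B, I^B i}; Goran ∈ {i i}.
Weight each parental genotype pair by prior × P(type-B child):
  I^B I^B × i i: posterior weight 2/3; P(next child type B) = 1.
  I^B i × i i: posterior weight 1/3; P(next child type B) = 1/2.
Weighted sum = 5/6.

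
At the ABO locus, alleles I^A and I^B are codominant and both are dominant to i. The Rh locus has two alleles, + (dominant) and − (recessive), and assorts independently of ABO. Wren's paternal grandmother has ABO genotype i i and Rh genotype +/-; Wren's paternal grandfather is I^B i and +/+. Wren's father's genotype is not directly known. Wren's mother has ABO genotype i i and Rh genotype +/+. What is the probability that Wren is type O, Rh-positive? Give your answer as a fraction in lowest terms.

Wren's father's ABO genotype from i i × I^B i: 1/2 I^B i, 1/2 i i.
Crossing each possibility with the mother i i and summing P(type O): 1/2·1/2 + 1/2·1 = 3/4.
Similarly for Rh via the father's Rh distribution: P(Rh+) = 1.
Independent loci: 3/4 × 1 = 3/4.

3/4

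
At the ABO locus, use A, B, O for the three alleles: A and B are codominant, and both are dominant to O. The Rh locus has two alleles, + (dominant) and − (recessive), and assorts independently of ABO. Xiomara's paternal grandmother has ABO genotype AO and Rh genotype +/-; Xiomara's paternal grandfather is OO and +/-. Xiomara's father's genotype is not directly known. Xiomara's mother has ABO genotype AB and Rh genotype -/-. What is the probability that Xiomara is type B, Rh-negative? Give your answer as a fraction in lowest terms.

3/16

Xiomara's father's ABO genotype from AO × OO: 1/2 AO, 1/2 OO.
Crossing each possibility with the mother AB and summing P(type B): 1/2·1/4 + 1/2·1/2 = 3/8.
Similarly for Rh via the father's Rh distribution: P(Rh-) = 1/2.
Independent loci: 3/8 × 1/2 = 3/16.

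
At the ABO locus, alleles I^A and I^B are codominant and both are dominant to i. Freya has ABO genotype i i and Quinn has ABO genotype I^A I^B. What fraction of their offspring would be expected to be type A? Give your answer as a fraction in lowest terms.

ABO cross i i × I^A I^B → offspring phenotypes: 1/2 A, 1/2 B.
So P(type A) = 1/2.

1/2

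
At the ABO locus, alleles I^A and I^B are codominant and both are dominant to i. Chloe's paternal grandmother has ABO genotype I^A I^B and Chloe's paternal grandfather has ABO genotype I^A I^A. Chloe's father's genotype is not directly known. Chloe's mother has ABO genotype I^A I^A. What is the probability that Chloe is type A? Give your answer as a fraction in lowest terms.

Chloe's father's ABO genotype from I^A I^B × I^A I^A: 1/2 I^A I^A, 1/2 I^A I^B.
Crossing each possibility with the mother I^A I^A and summing P(type A): 1/2·1 + 1/2·1/2 = 3/4.

3/4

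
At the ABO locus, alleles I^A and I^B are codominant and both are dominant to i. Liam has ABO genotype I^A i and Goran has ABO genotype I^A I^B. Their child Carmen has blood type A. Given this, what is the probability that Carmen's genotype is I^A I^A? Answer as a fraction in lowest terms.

Cross I^A i × I^A I^B → 1/4 I^A I^A, 1/4 I^A I^B, 1/4 I^A i, 1/4 I^B i.
Type-A genotypes among offspring: I^A I^A (1/4), I^A i (1/4); total 1/2.
P(I^A I^A | type A) = (1/4) / (1/2) = 1/2.

1/2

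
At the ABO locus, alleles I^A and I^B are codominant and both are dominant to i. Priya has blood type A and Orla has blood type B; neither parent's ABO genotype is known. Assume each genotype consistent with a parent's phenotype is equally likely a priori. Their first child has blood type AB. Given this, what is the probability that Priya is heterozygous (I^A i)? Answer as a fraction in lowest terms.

Possible genotypes: Priya ∈ {I^A I^A, I^A i}; Orla ∈ {I^B I^B, I^B i}.
Weight each parental genotype pair by prior × P(type-AB child):
  I^A I^A × I^B I^B: posterior weight 4/9.
  I^A I^A × I^B i: posterior weight 2/9.
  I^A i × I^B I^B: posterior weight 2/9.
  I^A i × I^B i: posterior weight 1/9.
Sum the posterior weight over pairs where Priya is I^A i: 1/3.

1/3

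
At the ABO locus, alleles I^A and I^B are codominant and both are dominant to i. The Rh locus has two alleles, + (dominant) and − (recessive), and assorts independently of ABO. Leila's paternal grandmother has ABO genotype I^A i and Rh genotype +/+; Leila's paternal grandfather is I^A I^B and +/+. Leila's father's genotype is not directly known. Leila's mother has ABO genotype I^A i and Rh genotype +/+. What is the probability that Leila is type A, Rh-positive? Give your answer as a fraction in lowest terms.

Leila's father's ABO genotype from I^A i × I^A I^B: 1/4 I^A I^A, 1/4 I^A I^B, 1/4 I^A i, 1/4 I^B i.
Crossing each possibility with the mother I^A i and summing P(type A): 1/4·1 + 1/4·1/2 + 1/4·3/4 + 1/4·1/4 = 5/8.
Similarly for Rh via the father's Rh distribution: P(Rh+) = 1.
Independent loci: 5/8 × 1 = 5/8.

5/8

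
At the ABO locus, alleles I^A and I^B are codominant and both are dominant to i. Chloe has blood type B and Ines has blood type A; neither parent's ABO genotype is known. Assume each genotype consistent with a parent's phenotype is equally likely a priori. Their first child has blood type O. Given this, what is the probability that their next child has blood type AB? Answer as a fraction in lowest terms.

1/4

Possible genotypes: Chloe ∈ {I^B I^B, I^B i}; Ines ∈ {I^A I^A, I^A i}.
Weight each parental genotype pair by prior × P(type-O child):
  I^B i × I^A i: posterior weight 1; P(next child type AB) = 1/4.
Weighted sum = 1/4.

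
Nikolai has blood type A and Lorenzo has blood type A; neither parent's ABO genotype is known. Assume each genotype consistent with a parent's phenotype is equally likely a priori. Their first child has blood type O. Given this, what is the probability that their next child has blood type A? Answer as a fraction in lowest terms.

3/4

Possible genotypes: Nikolai ∈ {AA, AO}; Lorenzo ∈ {AA, AO}.
Weight each parental genotype pair by prior × P(type-O child):
  AO × AO: posterior weight 1; P(next child type A) = 3/4.
Weighted sum = 3/4.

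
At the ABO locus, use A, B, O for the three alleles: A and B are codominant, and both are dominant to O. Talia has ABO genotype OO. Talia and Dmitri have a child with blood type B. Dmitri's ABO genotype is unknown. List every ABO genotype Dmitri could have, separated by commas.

AB, BB, BO

For each candidate genotype of Dmitri, check whether crossing it with OO can produce every observed child phenotype.
  AA → possible child types {A} ✗
  AB → possible child types {A, B} ✓
  AO → possible child types {O, A} ✗
  BB → possible child types {B} ✓
  BO → possible child types {O, B} ✓
  OO → possible child types {O} ✗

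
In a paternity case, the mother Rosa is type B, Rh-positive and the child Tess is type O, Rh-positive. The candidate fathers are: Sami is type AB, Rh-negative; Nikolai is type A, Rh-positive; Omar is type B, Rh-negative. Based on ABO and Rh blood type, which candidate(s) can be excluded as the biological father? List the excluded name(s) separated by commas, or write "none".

A candidate is excluded only if no genotype consistent with his phenotype could produce a type O, Rh-positive child with a type B, Rh-positive mother.
Sami (type AB, Rh-): no genotype consistent with that phenotype can produce a type-O Rh+ child with a type-B mother.

Sami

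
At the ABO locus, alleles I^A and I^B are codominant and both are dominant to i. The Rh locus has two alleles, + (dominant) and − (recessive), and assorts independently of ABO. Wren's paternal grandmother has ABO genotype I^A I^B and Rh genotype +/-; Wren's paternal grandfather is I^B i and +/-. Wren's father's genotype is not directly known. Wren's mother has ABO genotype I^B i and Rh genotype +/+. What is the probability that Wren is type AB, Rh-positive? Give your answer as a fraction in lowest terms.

1/8

Wren's father's ABO genotype from I^A I^B × I^B i: 1/4 I^A I^B, 1/4 I^A i, 1/4 I^B I^B, 1/4 I^B i.
Crossing each possibility with the mother I^B i and summing P(type AB): 1/4·1/4 + 1/4·1/4 + 1/4·0 + 1/4·0 = 1/8.
Similarly for Rh via the father's Rh distribution: P(Rh+) = 1.
Independent loci: 1/8 × 1 = 1/8.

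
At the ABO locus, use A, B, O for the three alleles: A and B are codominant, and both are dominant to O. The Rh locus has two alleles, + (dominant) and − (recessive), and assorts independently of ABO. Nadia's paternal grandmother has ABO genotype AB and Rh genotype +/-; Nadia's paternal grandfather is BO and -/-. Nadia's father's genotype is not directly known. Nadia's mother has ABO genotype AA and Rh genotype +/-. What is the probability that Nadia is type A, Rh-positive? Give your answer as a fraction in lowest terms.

5/16

Nadia's father's ABO genotype from AB × BO: 1/4 AB, 1/4 AO, 1/4 BB, 1/4 BO.
Crossing each possibility with the mother AA and summing P(type A): 1/4·1/2 + 1/4·1 + 1/4·0 + 1/4·1/2 = 1/2.
Similarly for Rh via the father's Rh distribution: P(Rh+) = 5/8.
Independent loci: 1/2 × 5/8 = 5/16.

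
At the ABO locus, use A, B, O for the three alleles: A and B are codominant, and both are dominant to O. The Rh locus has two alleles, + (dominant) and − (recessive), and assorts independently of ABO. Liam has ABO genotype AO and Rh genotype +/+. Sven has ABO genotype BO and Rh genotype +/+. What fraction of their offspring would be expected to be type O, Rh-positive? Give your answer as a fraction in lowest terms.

ABO cross AO × BO → offspring phenotypes: 1/4 O, 1/4 A, 1/4 B, 1/4 AB.
Rh cross +/+ × +/+ → 1 Rh+.
Independent loci: P(type O, Rh-positive) = 1/4 × 1 = 1/4.

1/4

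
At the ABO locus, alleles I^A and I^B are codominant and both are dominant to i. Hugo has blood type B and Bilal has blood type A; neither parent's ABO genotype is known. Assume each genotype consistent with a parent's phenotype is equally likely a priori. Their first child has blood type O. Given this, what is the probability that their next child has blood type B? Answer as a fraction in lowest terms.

1/4

Possible genotypes: Hugo ∈ {I^B I^B, I^B i}; Bilal ∈ {I^A I^A, I^A i}.
Weight each parental genotype pair by prior × P(type-O child):
  I^B i × I^A i: posterior weight 1; P(next child type B) = 1/4.
Weighted sum = 1/4.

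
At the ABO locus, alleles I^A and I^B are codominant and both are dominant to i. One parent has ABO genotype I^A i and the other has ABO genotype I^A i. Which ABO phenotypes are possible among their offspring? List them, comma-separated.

O, A

Gametes from I^A i × I^A i give offspring ABO genotypes I^A I^A, I^A i, i i, i.e. phenotypes O, A.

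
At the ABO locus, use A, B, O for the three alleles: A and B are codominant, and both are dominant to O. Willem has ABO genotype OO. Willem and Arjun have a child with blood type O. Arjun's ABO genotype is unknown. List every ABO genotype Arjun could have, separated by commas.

AO, BO, OO

For each candidate genotype of Arjun, check whether crossing it with OO can produce every observed child phenotype.
  AA → possible child types {A} ✗
  AB → possible child types {A, B} ✗
  AO → possible child types {O, A} ✓
  BB → possible child types {B} ✗
  BO → possible child types {O, B} ✓
  OO → possible child types {O} ✓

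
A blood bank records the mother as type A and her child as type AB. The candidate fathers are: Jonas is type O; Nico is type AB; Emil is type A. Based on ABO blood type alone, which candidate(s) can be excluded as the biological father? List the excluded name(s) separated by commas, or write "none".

A candidate is excluded only if no genotype consistent with his phenotype could produce a type AB child with a type A mother.
Jonas (type O): no genotype consistent with that phenotype can produce a type-AB child with a type-A mother.
Emil (type A): no genotype consistent with that phenotype can produce a type-AB child with a type-A mother.

Jonas, Emil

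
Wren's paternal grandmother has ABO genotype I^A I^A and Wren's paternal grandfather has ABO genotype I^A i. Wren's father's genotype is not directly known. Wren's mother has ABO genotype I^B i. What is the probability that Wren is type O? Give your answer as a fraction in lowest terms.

1/8

Wren's father's ABO genotype from I^A I^A × I^A i: 1/2 I^A I^A, 1/2 I^A i.
Crossing each possibility with the mother I^B i and summing P(type O): 1/2·0 + 1/2·1/4 = 1/8.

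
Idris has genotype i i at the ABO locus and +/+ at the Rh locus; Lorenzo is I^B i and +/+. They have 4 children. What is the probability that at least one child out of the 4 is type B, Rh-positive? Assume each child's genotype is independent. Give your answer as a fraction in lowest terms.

15/16

ABO cross i i × I^B i → 1/2 O, 1/2 B.
Rh cross +/+ × +/+ → 1 Rh+; so P(type B, Rh-positive) = 1/2 × 1 = 1/2 per child.
P(none) = (1/2)^4 = 1/16; P(at least one) = 1 − 1/16 = 15/16.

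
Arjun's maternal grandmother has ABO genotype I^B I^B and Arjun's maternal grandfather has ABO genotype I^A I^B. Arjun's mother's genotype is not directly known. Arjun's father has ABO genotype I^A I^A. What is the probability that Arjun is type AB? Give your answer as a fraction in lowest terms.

Arjun's mother's ABO genotype from I^B I^B × I^A I^B: 1/2 I^A I^B, 1/2 I^B I^B.
Crossing each possibility with the father I^A I^A and summing P(type AB): 1/2·1/2 + 1/2·1 = 3/4.

3/4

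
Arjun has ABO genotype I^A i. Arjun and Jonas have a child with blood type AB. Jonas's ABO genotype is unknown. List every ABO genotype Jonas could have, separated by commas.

I^A I^B, I^B I^B, I^B i

For each candidate genotype of Jonas, check whether crossing it with I^A i can produce every observed child phenotype.
  I^A I^A → possible child types {A} ✗
  I^A I^B → possible child types {A, B, AB} ✓
  I^A i → possible child types {O, A} ✗
  I^B I^B → possible child types {B, AB} ✓
  I^B i → possible child types {O, A, B, AB} ✓
  i i → possible child types {O, A} ✗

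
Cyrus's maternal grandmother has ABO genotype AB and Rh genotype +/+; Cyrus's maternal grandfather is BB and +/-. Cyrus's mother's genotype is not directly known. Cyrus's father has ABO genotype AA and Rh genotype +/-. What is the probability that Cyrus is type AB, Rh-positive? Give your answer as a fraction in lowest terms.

21/32

Cyrus's mother's ABO genotype from AB × BB: 1/2 AB, 1/2 BB.
Crossing each possibility with the father AA and summing P(type AB): 1/2·1/2 + 1/2·1 = 3/4.
Similarly for Rh via the mother's Rh distribution: P(Rh+) = 7/8.
Independent loci: 3/4 × 7/8 = 21/32.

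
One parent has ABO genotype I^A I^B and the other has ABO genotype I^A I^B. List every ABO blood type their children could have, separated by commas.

Gametes from I^A I^B × I^A I^B give offspring ABO genotypes I^A I^A, I^A I^B, I^B I^B, i.e. phenotypes A, B, AB.

A, B, AB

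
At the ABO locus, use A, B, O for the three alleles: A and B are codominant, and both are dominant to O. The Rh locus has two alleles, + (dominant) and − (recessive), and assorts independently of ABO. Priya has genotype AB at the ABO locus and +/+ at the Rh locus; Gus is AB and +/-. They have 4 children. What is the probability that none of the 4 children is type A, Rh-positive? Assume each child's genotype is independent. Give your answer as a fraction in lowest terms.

ABO cross AB × AB → 1/4 A, 1/4 B, 1/2 AB.
Rh cross +/+ × +/- → 1 Rh+; so P(type A, Rh-positive) = 1/4 × 1 = 1/4 per child.
P(not type A, Rh-positive) = 3/4 for one child; (3/4)^4 = 81/256.

81/256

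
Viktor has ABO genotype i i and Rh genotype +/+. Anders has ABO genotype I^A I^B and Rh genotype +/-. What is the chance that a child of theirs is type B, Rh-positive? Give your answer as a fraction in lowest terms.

ABO cross i i × I^A I^B → offspring phenotypes: 1/2 A, 1/2 B.
Rh cross +/+ × +/- → 1 Rh+.
Independent loci: P(type B, Rh-positive) = 1/2 × 1 = 1/2.

1/2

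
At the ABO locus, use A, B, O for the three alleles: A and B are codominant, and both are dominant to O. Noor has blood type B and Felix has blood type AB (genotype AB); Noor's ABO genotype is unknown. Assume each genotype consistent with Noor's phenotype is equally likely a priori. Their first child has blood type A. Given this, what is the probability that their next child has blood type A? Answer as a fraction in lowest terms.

Possible genotypes: Noor ∈ {BB, BO}; Felix ∈ {AB}.
Weight each parental genotype pair by prior × P(type-A child):
  BO × AB: posterior weight 1; P(next child type A) = 1/4.
Weighted sum = 1/4.

1/4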